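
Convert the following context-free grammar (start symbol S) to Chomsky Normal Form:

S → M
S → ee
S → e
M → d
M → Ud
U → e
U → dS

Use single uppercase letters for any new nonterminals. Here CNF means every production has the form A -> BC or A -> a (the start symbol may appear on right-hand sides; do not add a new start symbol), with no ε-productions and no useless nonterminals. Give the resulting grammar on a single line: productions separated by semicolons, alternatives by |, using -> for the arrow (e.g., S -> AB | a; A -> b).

S -> d | e | BB | UA; A -> d; B -> e; U -> e | AS

No ε-productions.
After unit-elimination: S -> d | e | Ud | ee; M -> d | Ud; U -> e | dS.
TERM: introduce A -> d, B -> e and substitute in every rule of length ≥2.
Drop unreachable/unproductive: M.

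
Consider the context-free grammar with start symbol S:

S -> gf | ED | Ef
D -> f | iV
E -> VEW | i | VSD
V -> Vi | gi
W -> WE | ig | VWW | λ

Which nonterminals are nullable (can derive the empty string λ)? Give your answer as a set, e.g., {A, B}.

{W}

Directly nullable (have an ε-rule): {W}.
Not nullable: D, E, S, V — each has a terminal in every rule's right-hand side or depends on a non-nullable symbol.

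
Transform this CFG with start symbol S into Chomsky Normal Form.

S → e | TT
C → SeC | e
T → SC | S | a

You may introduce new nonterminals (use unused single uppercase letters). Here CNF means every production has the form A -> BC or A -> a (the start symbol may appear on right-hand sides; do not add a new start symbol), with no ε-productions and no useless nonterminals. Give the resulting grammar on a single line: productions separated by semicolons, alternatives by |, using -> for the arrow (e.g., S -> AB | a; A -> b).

No ε-productions.
After unit-elimination: S -> e | TT; C -> e | SeC; T -> a | e | SC | TT.
TERM: introduce A -> e and substitute in every rule of length ≥2.
BIN: C -> SAC becomes C -> SB, B -> AC.

S -> e | TT; A -> e; B -> AC; C -> e | SB; T -> a | e | SC | TT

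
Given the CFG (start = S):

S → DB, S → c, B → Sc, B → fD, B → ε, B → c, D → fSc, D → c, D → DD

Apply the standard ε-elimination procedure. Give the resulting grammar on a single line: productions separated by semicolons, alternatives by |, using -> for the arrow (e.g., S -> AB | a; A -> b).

S -> D | c | DB; B -> c | Sc | fD; D -> c | DD | fSc

Nullable set: {B}.
S -> DB: B nullable, giving D | DB.
Drop B -> ε.
Unchanged (no nullable symbols): S -> c; B -> Sc; B -> c; B -> fD; D -> DD; D -> c; D -> fSc.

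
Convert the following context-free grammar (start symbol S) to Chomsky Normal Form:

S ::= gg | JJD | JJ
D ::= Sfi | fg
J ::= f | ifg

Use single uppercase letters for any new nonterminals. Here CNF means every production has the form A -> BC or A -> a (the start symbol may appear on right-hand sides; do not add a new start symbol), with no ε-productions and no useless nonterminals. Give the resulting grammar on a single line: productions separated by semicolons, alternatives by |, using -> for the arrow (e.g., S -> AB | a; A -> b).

S -> CC | JG | JJ; A -> f; B -> i; C -> g; D -> AC | SE; E -> AB; F -> AC; G -> JD; J -> f | BF

No ε-productions.
No unit productions to eliminate.
TERM: introduce A -> f, C -> g, B -> i and substitute in every rule of length ≥2.
BIN: D -> SAB becomes D -> SE, E -> AB; J -> BAC becomes J -> BF, F -> AC; S -> JJD becomes S -> JG, G -> JD.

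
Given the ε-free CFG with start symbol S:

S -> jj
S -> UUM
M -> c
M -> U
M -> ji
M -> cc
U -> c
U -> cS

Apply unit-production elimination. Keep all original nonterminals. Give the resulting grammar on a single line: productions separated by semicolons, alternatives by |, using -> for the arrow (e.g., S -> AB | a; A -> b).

Unit productions: M->U.
Unit pairs (A ⇒* B via units): (M,U).
S: inherits non-unit rules of {S} → UUM | jj.
M: inherits non-unit rules of {M, U} → c | cS | cc | ji.
U: inherits non-unit rules of {U} → c | cS.

S -> jj | UUM; M -> c | cS | cc | ji; U -> c | cS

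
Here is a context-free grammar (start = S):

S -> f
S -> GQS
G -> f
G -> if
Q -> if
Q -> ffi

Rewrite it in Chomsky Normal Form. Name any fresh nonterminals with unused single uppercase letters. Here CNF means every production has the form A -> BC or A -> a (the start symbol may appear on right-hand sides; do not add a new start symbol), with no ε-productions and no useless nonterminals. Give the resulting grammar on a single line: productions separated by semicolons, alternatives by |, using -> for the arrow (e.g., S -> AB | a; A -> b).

No ε-productions.
No unit productions to eliminate.
TERM: introduce B -> f, A -> i and substitute in every rule of length ≥2.
BIN: Q -> BBA becomes Q -> BC, C -> BA; S -> GQS becomes S -> GD, D -> QS.

S -> f | GD; A -> i; B -> f; C -> BA; D -> QS; G -> f | AB; Q -> AB | BC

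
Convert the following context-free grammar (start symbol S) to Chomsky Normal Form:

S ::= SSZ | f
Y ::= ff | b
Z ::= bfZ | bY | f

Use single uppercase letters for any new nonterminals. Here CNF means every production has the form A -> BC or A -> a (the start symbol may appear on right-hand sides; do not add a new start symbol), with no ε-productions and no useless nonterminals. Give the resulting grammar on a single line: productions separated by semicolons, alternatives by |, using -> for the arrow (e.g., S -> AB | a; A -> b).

S -> f | SC; A -> f; B -> b; C -> SZ; D -> AZ; Y -> b | AA; Z -> f | BD | BY

No ε-productions.
No unit productions to eliminate.
TERM: introduce B -> b, A -> f and substitute in every rule of length ≥2.
BIN: S -> SSZ becomes S -> SC, C -> SZ; Z -> BAZ becomes Z -> BD, D -> AZ.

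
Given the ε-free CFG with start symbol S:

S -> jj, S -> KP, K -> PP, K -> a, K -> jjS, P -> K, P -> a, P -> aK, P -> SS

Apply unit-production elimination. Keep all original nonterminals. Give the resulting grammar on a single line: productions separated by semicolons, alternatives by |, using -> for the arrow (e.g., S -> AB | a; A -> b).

S -> KP | jj; K -> a | PP | jjS; P -> a | PP | SS | aK | jjS

Unit productions: P->K.
Unit pairs (A ⇒* B via units): (P,K).
S: inherits non-unit rules of {S} → KP | jj.
K: inherits non-unit rules of {K} → PP | a | jjS.
P: inherits non-unit rules of {K, P} → PP | SS | a | aK | jjS.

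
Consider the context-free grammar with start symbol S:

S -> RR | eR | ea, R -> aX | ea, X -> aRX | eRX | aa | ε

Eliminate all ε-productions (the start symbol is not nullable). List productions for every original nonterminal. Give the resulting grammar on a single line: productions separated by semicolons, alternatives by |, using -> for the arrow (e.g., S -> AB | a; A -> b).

S -> RR | eR | ea; R -> a | aX | ea; X -> aR | aa | eR | aRX | eRX

Nullable set: {X}.
R -> aX: X nullable, giving a | aX.
Drop X -> ε.
X -> aRX: X nullable, giving aR | aRX.
X -> eRX: X nullable, giving eR | eRX.
Unchanged (no nullable symbols): S -> RR; S -> eR; S -> ea; R -> ea; X -> aa.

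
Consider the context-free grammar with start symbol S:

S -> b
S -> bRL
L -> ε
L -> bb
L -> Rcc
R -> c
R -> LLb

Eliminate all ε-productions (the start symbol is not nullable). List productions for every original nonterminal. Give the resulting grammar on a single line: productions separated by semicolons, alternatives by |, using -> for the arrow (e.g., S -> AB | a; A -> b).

Nullable set: {L}.
S -> bRL: L nullable, giving bR | bRL.
Drop L -> ε.
R -> LLb: L, L nullable, giving LLb | Lb | b.
Unchanged (no nullable symbols): S -> b; L -> Rcc; L -> bb; R -> c.

S -> b | bR | bRL; L -> bb | Rcc; R -> b | c | Lb | LLb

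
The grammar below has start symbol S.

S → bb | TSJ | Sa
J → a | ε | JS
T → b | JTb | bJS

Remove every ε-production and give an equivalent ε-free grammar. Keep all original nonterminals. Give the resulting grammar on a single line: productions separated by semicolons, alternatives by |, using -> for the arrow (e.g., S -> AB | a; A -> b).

Nullable set: {J}.
S -> TSJ: J nullable, giving TS | TSJ.
Drop J -> ε.
J -> JS: J nullable, giving JS | S.
T -> JTb: J nullable, giving JTb | Tb.
T -> bJS: J nullable, giving bJS | bS.
Unchanged (no nullable symbols): S -> Sa; S -> bb; J -> a; T -> b.

S -> Sa | TS | bb | TSJ; J -> S | a | JS; T -> b | Tb | bS | JTb | bJS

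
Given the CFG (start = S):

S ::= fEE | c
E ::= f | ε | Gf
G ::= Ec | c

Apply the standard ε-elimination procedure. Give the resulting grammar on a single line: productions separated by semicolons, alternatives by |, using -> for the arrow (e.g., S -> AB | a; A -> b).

Nullable set: {E}.
S -> fEE: E, E nullable, giving f | fE | fEE.
Drop E -> ε.
G -> Ec: E nullable, giving Ec | c.
Unchanged (no nullable symbols): S -> c; E -> Gf; E -> f; G -> c.

S -> c | f | fE | fEE; E -> f | Gf; G -> c | Ec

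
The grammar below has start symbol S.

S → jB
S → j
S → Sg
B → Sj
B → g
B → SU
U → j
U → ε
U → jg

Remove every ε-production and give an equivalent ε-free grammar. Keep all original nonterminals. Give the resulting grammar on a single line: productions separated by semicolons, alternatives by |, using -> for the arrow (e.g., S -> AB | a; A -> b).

Nullable set: {U}.
B -> SU: U nullable, giving S | SU.
Drop U -> ε.
Unchanged (no nullable symbols): S -> Sg; S -> j; S -> jB; B -> Sj; B -> g; U -> j; U -> jg.

S -> j | Sg | jB; B -> S | g | SU | Sj; U -> j | jg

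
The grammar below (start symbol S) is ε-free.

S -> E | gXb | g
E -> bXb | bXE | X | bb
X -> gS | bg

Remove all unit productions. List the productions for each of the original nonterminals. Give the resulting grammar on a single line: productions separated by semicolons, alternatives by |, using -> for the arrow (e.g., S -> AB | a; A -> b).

Unit productions: E->X, S->E.
Unit pairs (A ⇒* B via units): (E,X), (S,E), (S,X).
S: inherits non-unit rules of {E, S, X} → bXE | bXb | bb | bg | g | gS | gXb.
E: inherits non-unit rules of {E, X} → bXE | bXb | bb | bg | gS.
X: inherits non-unit rules of {X} → bg | gS.

S -> g | bb | bg | gS | bXE | bXb | gXb; E -> bb | bg | gS | bXE | bXb; X -> bg | gS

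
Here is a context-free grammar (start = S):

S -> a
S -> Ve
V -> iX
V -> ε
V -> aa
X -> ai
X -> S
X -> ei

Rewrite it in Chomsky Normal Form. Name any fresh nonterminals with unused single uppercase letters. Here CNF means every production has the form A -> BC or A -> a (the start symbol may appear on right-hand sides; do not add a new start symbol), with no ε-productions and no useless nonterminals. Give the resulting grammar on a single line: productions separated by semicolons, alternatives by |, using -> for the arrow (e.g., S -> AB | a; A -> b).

Nullable: {V}; after ε-elimination: S -> a | e | Ve; V -> aa | iX; X -> S | ai | ei.
After unit-elimination: S -> a | e | Ve; V -> aa | iX; X -> a | e | Ve | ai | ei.
TERM: introduce B -> a, A -> e, C -> i and substitute in every rule of length ≥2.

S -> a | e | VA; A -> e; B -> a; C -> i; V -> BB | CX; X -> a | e | AC | BC | VA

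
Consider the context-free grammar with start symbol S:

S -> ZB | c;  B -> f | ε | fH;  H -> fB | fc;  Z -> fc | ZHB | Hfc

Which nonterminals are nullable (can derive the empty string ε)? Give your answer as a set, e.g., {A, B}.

Directly nullable (have an ε-rule): {B}.
Not nullable: H, S, Z — each has a terminal in every rule's right-hand side or depends on a non-nullable symbol.

{B}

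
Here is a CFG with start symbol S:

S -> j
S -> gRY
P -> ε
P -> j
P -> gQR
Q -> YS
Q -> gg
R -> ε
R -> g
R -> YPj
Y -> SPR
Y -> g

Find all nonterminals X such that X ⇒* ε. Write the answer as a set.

{P, R}

Directly nullable (have an ε-rule): {P, R}.
Not nullable: Q, S, Y — each has a terminal in every rule's right-hand side or depends on a non-nullable symbol.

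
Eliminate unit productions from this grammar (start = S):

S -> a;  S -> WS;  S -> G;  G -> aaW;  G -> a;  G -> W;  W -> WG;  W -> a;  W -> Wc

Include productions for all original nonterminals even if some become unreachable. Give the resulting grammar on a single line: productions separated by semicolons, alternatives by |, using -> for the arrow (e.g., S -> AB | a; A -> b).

Unit productions: G->W, S->G.
Unit pairs (A ⇒* B via units): (G,W), (S,G), (S,W).
S: inherits non-unit rules of {G, S, W} → WG | WS | Wc | a | aaW.
G: inherits non-unit rules of {G, W} → WG | Wc | a | aaW.
W: inherits non-unit rules of {W} → WG | Wc | a.

S -> a | WG | WS | Wc | aaW; G -> a | WG | Wc | aaW; W -> a | WG | Wc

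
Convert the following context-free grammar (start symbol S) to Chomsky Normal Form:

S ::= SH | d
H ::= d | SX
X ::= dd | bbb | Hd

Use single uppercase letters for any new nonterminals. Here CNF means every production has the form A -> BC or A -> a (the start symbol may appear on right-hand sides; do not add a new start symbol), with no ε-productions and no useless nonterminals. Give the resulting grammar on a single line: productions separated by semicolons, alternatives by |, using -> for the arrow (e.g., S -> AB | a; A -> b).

S -> d | SH; A -> d; B -> b; C -> BB; H -> d | SX; X -> AA | BC | HA

No ε-productions.
No unit productions to eliminate.
TERM: introduce B -> b, A -> d and substitute in every rule of length ≥2.
BIN: X -> BBB becomes X -> BC, C -> BB.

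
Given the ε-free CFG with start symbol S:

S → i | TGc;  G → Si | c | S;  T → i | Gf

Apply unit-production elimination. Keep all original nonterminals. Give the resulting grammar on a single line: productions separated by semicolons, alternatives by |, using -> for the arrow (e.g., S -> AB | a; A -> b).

Unit productions: G->S.
Unit pairs (A ⇒* B via units): (G,S).
S: inherits non-unit rules of {S} → TGc | i.
G: inherits non-unit rules of {G, S} → Si | TGc | c | i.
T: inherits non-unit rules of {T} → Gf | i.

S -> i | TGc; G -> c | i | Si | TGc; T -> i | Gf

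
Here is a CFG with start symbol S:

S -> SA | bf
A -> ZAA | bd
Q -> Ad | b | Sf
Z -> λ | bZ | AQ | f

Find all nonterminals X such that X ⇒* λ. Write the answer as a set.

{Z}

Directly nullable (have an ε-rule): {Z}.
Not nullable: A, Q, S — each has a terminal in every rule's right-hand side or depends on a non-nullable symbol.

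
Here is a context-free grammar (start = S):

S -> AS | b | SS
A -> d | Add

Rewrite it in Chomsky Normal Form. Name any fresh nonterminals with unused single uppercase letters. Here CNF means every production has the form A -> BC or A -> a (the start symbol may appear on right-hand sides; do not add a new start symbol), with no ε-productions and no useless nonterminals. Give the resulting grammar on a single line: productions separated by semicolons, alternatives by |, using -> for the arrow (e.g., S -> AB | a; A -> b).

No ε-productions.
No unit productions to eliminate.
TERM: introduce B -> d and substitute in every rule of length ≥2.
BIN: A -> ABB becomes A -> AC, C -> BB.

S -> b | AS | SS; A -> d | AC; B -> d; C -> BB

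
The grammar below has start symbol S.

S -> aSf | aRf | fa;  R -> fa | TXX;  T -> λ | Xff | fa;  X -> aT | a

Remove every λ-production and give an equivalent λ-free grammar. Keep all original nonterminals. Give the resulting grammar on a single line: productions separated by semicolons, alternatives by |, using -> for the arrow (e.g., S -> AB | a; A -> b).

S -> fa | aRf | aSf; R -> XX | fa | TXX; T -> fa | Xff; X -> a | aT

Nullable set: {T}.
R -> TXX: T nullable, giving TXX | XX.
Drop T -> λ.
X -> aT: T nullable, giving a | aT.
Unchanged (no nullable symbols): S -> aRf; S -> aSf; S -> fa; R -> fa; T -> Xff; T -> fa; X -> a.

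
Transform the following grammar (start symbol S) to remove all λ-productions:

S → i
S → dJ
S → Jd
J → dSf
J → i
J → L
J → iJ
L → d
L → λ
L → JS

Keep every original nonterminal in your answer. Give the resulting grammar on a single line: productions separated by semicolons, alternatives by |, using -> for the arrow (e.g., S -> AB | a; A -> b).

S -> d | i | Jd | dJ; J -> L | i | iJ | dSf; L -> S | d | JS

Nullable set: {J, L}.
S -> Jd: J nullable, giving Jd | d.
S -> dJ: J nullable, giving d | dJ.
J -> L: L nullable, giving L.
J -> iJ: J nullable, giving i | iJ.
Drop L -> λ.
L -> JS: J nullable, giving JS | S.
Unchanged (no nullable symbols): S -> i; J -> dSf; J -> i; L -> d.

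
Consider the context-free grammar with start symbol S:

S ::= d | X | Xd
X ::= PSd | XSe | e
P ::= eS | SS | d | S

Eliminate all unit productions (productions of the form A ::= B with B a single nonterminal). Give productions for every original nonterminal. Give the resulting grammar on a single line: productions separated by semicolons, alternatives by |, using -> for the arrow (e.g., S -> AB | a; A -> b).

Unit productions: P->S, S->X.
Unit pairs (A ⇒* B via units): (P,S), (P,X), (S,X).
S: inherits non-unit rules of {S, X} → PSd | XSe | Xd | d | e.
P: inherits non-unit rules of {P, S, X} → PSd | SS | XSe | Xd | d | e | eS.
X: inherits non-unit rules of {X} → PSd | XSe | e.

S -> d | e | Xd | PSd | XSe; P -> d | e | SS | Xd | eS | PSd | XSe; X -> e | PSd | XSe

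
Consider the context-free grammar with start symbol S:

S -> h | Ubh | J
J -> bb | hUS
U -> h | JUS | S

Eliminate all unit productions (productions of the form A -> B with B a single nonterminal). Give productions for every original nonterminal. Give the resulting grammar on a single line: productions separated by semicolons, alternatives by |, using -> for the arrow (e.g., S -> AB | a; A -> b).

S -> h | bb | Ubh | hUS; J -> bb | hUS; U -> h | bb | JUS | Ubh | hUS

Unit productions: S->J, U->S.
Unit pairs (A ⇒* B via units): (S,J), (U,J), (U,S).
S: inherits non-unit rules of {J, S} → Ubh | bb | h | hUS.
J: inherits non-unit rules of {J} → bb | hUS.
U: inherits non-unit rules of {J, S, U} → JUS | Ubh | bb | h | hUS.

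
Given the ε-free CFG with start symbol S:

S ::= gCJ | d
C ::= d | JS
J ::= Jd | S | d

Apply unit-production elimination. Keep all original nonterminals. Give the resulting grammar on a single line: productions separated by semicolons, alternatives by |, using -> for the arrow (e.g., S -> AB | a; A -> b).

S -> d | gCJ; C -> d | JS; J -> d | Jd | gCJ

Unit productions: J->S.
Unit pairs (A ⇒* B via units): (J,S).
S: inherits non-unit rules of {S} → d | gCJ.
C: inherits non-unit rules of {C} → JS | d.
J: inherits non-unit rules of {J, S} → Jd | d | gCJ.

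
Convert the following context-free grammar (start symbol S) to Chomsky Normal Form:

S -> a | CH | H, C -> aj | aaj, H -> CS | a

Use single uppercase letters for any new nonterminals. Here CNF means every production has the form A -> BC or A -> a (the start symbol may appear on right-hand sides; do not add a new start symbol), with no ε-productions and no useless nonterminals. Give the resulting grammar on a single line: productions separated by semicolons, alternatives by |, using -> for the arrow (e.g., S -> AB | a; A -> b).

S -> a | CH | CS; A -> a; B -> j; C -> AB | AD; D -> AB; H -> a | CS

No ε-productions.
After unit-elimination: S -> a | CH | CS; C -> aj | aaj; H -> a | CS.
TERM: introduce A -> a, B -> j and substitute in every rule of length ≥2.
BIN: C -> AAB becomes C -> AD, D -> AB.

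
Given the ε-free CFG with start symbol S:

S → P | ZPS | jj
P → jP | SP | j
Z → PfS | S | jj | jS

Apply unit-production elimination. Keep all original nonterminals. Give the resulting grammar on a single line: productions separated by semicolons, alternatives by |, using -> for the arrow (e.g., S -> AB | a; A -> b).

Unit productions: S->P, Z->S.
Unit pairs (A ⇒* B via units): (S,P), (Z,P), (Z,S).
S: inherits non-unit rules of {P, S} → SP | ZPS | j | jP | jj.
P: inherits non-unit rules of {P} → SP | j | jP.
Z: inherits non-unit rules of {P, S, Z} → PfS | SP | ZPS | j | jP | jS | jj.

S -> j | SP | jP | jj | ZPS; P -> j | SP | jP; Z -> j | SP | jP | jS | jj | PfS | ZPS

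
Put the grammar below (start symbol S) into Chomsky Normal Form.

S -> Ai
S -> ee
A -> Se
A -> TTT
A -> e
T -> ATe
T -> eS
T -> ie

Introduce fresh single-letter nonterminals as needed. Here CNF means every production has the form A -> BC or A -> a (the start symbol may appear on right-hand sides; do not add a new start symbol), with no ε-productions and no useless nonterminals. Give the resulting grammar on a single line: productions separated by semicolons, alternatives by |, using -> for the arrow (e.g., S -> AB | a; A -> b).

No ε-productions.
No unit productions to eliminate.
TERM: introduce B -> e, C -> i and substitute in every rule of length ≥2.
BIN: A -> TTT becomes A -> TD, D -> TT; T -> ATB becomes T -> AE, E -> TB.

S -> AC | BB; A -> e | SB | TD; B -> e; C -> i; D -> TT; E -> TB; T -> AE | BS | CB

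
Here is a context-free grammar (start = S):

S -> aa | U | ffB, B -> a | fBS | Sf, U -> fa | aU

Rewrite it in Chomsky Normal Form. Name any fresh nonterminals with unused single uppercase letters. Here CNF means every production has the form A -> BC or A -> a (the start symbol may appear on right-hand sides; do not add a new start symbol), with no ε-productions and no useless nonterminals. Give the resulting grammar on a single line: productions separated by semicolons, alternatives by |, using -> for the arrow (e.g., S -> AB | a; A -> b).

S -> AC | AE | CC | CU; A -> f; B -> a | AD | SA; C -> a; D -> BS; E -> AB; U -> AC | CU

No ε-productions.
After unit-elimination: S -> aU | aa | fa | ffB; B -> a | Sf | fBS; U -> aU | fa.
TERM: introduce C -> a, A -> f and substitute in every rule of length ≥2.
BIN: B -> ABS becomes B -> AD, D -> BS; S -> AAB becomes S -> AE, E -> AB.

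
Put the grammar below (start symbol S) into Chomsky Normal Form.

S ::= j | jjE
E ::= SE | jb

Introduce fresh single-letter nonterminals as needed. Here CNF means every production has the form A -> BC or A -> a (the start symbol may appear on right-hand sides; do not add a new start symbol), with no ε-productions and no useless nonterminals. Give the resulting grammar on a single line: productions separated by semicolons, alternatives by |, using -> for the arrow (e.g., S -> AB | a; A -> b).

S -> j | AC; A -> j; B -> b; C -> AE; E -> AB | SE

No ε-productions.
No unit productions to eliminate.
TERM: introduce B -> b, A -> j and substitute in every rule of length ≥2.
BIN: S -> AAE becomes S -> AC, C -> AE.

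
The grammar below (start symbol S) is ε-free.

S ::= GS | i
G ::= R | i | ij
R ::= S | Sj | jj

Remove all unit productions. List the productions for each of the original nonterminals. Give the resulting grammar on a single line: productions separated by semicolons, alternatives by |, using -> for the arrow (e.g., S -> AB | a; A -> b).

S -> i | GS; G -> i | GS | Sj | ij | jj; R -> i | GS | Sj | jj

Unit productions: G->R, R->S.
Unit pairs (A ⇒* B via units): (G,R), (G,S), (R,S).
S: inherits non-unit rules of {S} → GS | i.
G: inherits non-unit rules of {G, R, S} → GS | Sj | i | ij | jj.
R: inherits non-unit rules of {R, S} → GS | Sj | i | jj.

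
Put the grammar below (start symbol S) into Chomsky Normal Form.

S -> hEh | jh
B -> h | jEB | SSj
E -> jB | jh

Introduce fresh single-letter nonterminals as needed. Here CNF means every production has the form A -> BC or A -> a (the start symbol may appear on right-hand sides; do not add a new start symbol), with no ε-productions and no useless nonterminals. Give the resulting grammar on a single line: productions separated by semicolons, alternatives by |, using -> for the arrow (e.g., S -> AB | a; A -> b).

No ε-productions.
No unit productions to eliminate.
TERM: introduce C -> h, A -> j and substitute in every rule of length ≥2.
BIN: B -> AEB becomes B -> AD, D -> EB; B -> SSA becomes B -> SF, F -> SA; S -> CEC becomes S -> CG, G -> EC.

S -> AC | CG; A -> j; B -> h | AD | SF; C -> h; D -> EB; E -> AB | AC; F -> SA; G -> EC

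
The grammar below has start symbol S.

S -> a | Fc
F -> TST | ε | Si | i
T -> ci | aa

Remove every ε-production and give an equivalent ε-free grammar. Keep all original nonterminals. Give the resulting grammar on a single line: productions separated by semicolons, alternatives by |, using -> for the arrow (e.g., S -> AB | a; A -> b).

Nullable set: {F}.
S -> Fc: F nullable, giving Fc | c.
Drop F -> ε.
Unchanged (no nullable symbols): S -> a; F -> Si; F -> TST; F -> i; T -> aa; T -> ci.

S -> a | c | Fc; F -> i | Si | TST; T -> aa | ci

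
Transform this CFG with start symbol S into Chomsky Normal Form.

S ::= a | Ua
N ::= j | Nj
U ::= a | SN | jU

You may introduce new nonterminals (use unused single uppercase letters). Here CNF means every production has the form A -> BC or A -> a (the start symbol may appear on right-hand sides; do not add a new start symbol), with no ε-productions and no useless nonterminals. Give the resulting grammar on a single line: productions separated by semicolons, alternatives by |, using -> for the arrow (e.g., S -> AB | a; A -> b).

S -> a | UB; A -> j; B -> a; N -> j | NA; U -> a | AU | SN

No ε-productions.
No unit productions to eliminate.
TERM: introduce B -> a, A -> j and substitute in every rule of length ≥2.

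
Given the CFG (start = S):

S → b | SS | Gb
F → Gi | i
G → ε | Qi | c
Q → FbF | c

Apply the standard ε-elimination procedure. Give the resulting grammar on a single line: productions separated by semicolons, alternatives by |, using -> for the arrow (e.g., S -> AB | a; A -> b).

S -> b | Gb | SS; F -> i | Gi; G -> c | Qi; Q -> c | FbF

Nullable set: {G}.
S -> Gb: G nullable, giving Gb | b.
F -> Gi: G nullable, giving Gi | i.
Drop G -> ε.
Unchanged (no nullable symbols): S -> SS; S -> b; F -> i; G -> Qi; G -> c; Q -> FbF; Q -> c.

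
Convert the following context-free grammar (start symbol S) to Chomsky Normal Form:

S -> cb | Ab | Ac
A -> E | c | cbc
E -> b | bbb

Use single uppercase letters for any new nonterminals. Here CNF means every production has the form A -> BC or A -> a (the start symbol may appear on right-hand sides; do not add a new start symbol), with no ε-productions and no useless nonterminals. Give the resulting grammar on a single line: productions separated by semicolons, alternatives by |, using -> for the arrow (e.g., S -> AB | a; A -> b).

S -> AB | AC | CB; A -> b | c | BD | CF; B -> b; C -> c; D -> BB; F -> BC

No ε-productions.
After unit-elimination: S -> Ab | Ac | cb; A -> b | c | bbb | cbc; E -> b | bbb.
TERM: introduce B -> b, C -> c and substitute in every rule of length ≥2.
BIN: A -> BBB becomes A -> BD, D -> BB; A -> CBC becomes A -> CF, F -> BC; E -> BBB becomes E -> BG, G -> BB.
Drop unreachable/unproductive: E.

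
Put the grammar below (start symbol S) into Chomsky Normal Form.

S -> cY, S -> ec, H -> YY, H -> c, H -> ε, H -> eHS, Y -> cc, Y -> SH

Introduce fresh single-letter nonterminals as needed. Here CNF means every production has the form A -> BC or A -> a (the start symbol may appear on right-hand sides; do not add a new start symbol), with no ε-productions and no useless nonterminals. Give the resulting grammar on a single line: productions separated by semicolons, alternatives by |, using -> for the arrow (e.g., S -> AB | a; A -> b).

Nullable: {H}; after ε-elimination: S -> cY | ec; H -> c | YY | eS | eHS; Y -> S | SH | cc.
After unit-elimination: S -> cY | ec; H -> c | YY | eS | eHS; Y -> SH | cY | cc | ec.
TERM: introduce B -> c, A -> e and substitute in every rule of length ≥2.
BIN: H -> AHS becomes H -> AC, C -> HS.

S -> AB | BY; A -> e; B -> c; C -> HS; H -> c | AC | AS | YY; Y -> AB | BB | BY | SH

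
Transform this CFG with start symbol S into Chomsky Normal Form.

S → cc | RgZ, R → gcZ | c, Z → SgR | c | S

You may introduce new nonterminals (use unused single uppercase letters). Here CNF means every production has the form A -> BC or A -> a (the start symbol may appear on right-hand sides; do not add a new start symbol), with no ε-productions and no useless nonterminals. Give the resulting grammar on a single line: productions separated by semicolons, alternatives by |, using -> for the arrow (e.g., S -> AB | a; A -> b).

S -> BB | RD; A -> g; B -> c; C -> BZ; D -> AZ; E -> AZ; F -> AR; R -> c | AC; Z -> c | BB | RE | SF

No ε-productions.
After unit-elimination: S -> cc | RgZ; R -> c | gcZ; Z -> c | cc | RgZ | SgR.
TERM: introduce B -> c, A -> g and substitute in every rule of length ≥2.
BIN: R -> ABZ becomes R -> AC, C -> BZ; S -> RAZ becomes S -> RD, D -> AZ; Z -> RAZ becomes Z -> RE, E -> AZ; Z -> SAR becomes Z -> SF, F -> AR.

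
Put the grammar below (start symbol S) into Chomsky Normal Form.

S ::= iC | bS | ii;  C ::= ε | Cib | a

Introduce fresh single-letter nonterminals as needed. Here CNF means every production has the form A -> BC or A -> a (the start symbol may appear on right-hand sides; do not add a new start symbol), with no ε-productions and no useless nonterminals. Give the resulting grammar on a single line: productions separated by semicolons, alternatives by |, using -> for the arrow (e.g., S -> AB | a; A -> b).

Nullable: {C}; after ε-elimination: S -> i | bS | iC | ii; C -> a | ib | Cib.
No unit productions to eliminate.
TERM: introduce B -> b, A -> i and substitute in every rule of length ≥2.
BIN: C -> CAB becomes C -> CD, D -> AB.

S -> i | AA | AC | BS; A -> i; B -> b; C -> a | AB | CD; D -> AB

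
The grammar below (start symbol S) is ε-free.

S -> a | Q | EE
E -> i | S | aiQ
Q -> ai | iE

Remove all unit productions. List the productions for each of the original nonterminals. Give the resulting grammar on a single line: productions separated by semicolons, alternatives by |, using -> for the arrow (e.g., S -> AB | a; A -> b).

S -> a | EE | ai | iE; E -> a | i | EE | ai | iE | aiQ; Q -> ai | iE

Unit productions: E->S, S->Q.
Unit pairs (A ⇒* B via units): (E,Q), (E,S), (S,Q).
S: inherits non-unit rules of {Q, S} → EE | a | ai | iE.
E: inherits non-unit rules of {E, Q, S} → EE | a | ai | aiQ | i | iE.
Q: inherits non-unit rules of {Q} → ai | iE.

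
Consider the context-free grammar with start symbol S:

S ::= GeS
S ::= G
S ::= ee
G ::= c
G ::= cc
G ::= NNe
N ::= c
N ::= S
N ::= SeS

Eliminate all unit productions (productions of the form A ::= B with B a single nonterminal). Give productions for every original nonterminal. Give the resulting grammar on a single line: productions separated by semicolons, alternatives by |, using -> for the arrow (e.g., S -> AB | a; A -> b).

S -> c | cc | ee | GeS | NNe; G -> c | cc | NNe; N -> c | cc | ee | GeS | NNe | SeS

Unit productions: N->S, S->G.
Unit pairs (A ⇒* B via units): (N,G), (N,S), (S,G).
S: inherits non-unit rules of {G, S} → GeS | NNe | c | cc | ee.
G: inherits non-unit rules of {G} → NNe | c | cc.
N: inherits non-unit rules of {G, N, S} → GeS | NNe | SeS | c | cc | ee.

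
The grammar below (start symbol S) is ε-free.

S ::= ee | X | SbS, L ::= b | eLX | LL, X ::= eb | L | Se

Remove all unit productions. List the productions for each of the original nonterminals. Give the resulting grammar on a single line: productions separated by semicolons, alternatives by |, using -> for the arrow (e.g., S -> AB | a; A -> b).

Unit productions: S->X, X->L.
Unit pairs (A ⇒* B via units): (S,L), (S,X), (X,L).
S: inherits non-unit rules of {L, S, X} → LL | SbS | Se | b | eLX | eb | ee.
L: inherits non-unit rules of {L} → LL | b | eLX.
X: inherits non-unit rules of {L, X} → LL | Se | b | eLX | eb.

S -> b | LL | Se | eb | ee | SbS | eLX; L -> b | LL | eLX; X -> b | LL | Se | eb | eLX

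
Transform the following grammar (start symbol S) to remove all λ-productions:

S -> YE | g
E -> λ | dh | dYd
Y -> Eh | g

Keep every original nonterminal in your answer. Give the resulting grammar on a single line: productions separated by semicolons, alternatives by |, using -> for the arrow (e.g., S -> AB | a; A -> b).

Nullable set: {E}.
S -> YE: E nullable, giving Y | YE.
Drop E -> λ.
Y -> Eh: E nullable, giving Eh | h.
Unchanged (no nullable symbols): S -> g; E -> dYd; E -> dh; Y -> g.

S -> Y | g | YE; E -> dh | dYd; Y -> g | h | Eh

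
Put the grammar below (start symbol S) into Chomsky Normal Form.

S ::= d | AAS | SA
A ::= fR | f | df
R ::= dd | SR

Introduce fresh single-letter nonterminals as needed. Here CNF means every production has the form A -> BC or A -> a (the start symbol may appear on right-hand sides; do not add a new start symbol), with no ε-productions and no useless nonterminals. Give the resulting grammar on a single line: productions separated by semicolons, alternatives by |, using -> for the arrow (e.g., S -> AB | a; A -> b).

No ε-productions.
No unit productions to eliminate.
TERM: introduce B -> d, C -> f and substitute in every rule of length ≥2.
BIN: S -> AAS becomes S -> AD, D -> AS.

S -> d | AD | SA; A -> f | BC | CR; B -> d; C -> f; D -> AS; R -> BB | SR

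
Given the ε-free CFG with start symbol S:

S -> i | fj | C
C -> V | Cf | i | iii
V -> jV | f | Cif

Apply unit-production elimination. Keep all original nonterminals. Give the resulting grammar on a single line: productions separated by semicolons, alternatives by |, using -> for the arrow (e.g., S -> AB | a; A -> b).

S -> f | i | Cf | fj | jV | Cif | iii; C -> f | i | Cf | jV | Cif | iii; V -> f | jV | Cif

Unit productions: C->V, S->C.
Unit pairs (A ⇒* B via units): (C,V), (S,C), (S,V).
S: inherits non-unit rules of {C, S, V} → Cf | Cif | f | fj | i | iii | jV.
C: inherits non-unit rules of {C, V} → Cf | Cif | f | i | iii | jV.
V: inherits non-unit rules of {V} → Cif | f | jV.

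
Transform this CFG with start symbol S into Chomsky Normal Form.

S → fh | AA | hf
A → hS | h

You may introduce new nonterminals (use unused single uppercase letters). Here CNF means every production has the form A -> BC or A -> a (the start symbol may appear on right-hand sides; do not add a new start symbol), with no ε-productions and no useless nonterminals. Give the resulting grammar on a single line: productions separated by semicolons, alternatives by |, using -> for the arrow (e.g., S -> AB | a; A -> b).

No ε-productions.
No unit productions to eliminate.
TERM: introduce C -> f, B -> h and substitute in every rule of length ≥2.

S -> AA | BC | CB; A -> h | BS; B -> h; C -> f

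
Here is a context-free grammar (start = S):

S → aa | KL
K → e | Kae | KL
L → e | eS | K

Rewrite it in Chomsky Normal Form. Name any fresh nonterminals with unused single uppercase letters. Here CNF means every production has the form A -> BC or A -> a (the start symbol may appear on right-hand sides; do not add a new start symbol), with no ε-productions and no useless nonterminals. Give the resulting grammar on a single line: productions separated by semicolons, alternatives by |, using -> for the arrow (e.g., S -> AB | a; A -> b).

No ε-productions.
After unit-elimination: S -> KL | aa; K -> e | KL | Kae; L -> e | KL | eS | Kae.
TERM: introduce A -> a, B -> e and substitute in every rule of length ≥2.
BIN: K -> KAB becomes K -> KC, C -> AB; L -> KAB becomes L -> KD, D -> AB.

S -> AA | KL; A -> a; B -> e; C -> AB; D -> AB; K -> e | KC | KL; L -> e | BS | KD | KL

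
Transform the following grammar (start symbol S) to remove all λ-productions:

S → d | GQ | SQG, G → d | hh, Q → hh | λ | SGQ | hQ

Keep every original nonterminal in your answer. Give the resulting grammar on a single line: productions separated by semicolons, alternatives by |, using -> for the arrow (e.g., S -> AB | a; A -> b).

Nullable set: {Q}.
S -> GQ: Q nullable, giving G | GQ.
S -> SQG: Q nullable, giving SG | SQG.
Drop Q -> λ.
Q -> SGQ: Q nullable, giving SG | SGQ.
Q -> hQ: Q nullable, giving h | hQ.
Unchanged (no nullable symbols): S -> d; G -> d; G -> hh; Q -> hh.

S -> G | d | GQ | SG | SQG; G -> d | hh; Q -> h | SG | hQ | hh | SGQ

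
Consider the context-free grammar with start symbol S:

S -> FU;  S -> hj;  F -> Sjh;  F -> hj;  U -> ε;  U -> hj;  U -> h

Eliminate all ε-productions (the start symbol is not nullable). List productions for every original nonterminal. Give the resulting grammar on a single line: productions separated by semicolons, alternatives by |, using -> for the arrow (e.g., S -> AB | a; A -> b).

Nullable set: {U}.
S -> FU: U nullable, giving F | FU.
Drop U -> ε.
Unchanged (no nullable symbols): S -> hj; F -> Sjh; F -> hj; U -> h; U -> hj.

S -> F | FU | hj; F -> hj | Sjh; U -> h | hj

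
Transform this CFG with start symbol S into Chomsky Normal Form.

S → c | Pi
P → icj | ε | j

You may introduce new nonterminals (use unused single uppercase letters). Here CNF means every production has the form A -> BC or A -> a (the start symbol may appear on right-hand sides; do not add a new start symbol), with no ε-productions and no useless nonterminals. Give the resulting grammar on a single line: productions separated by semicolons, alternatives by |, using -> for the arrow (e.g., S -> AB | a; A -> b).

Nullable: {P}; after ε-elimination: S -> c | i | Pi; P -> j | icj.
No unit productions to eliminate.
TERM: introduce B -> c, A -> i, C -> j and substitute in every rule of length ≥2.
BIN: P -> ABC becomes P -> AD, D -> BC.

S -> c | i | PA; A -> i; B -> c; C -> j; D -> BC; P -> j | AD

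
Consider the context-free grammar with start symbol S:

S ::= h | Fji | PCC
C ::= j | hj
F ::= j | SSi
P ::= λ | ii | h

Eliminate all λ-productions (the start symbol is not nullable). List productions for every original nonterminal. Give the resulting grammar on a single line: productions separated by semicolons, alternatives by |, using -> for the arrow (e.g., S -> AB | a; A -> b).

S -> h | CC | Fji | PCC; C -> j | hj; F -> j | SSi; P -> h | ii

Nullable set: {P}.
S -> PCC: P nullable, giving CC | PCC.
Drop P -> λ.
Unchanged (no nullable symbols): S -> Fji; S -> h; C -> hj; C -> j; F -> SSi; F -> j; P -> h; P -> ii.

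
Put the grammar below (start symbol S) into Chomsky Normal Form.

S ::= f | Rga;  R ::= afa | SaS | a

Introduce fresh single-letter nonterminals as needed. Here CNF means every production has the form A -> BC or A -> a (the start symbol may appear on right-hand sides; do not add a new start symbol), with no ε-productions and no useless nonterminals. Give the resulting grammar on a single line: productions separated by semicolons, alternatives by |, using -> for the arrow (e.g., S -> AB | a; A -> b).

S -> f | RF; A -> a; B -> f; C -> g; D -> BA; E -> AS; F -> CA; R -> a | AD | SE

No ε-productions.
No unit productions to eliminate.
TERM: introduce A -> a, B -> f, C -> g and substitute in every rule of length ≥2.
BIN: R -> ABA becomes R -> AD, D -> BA; R -> SAS becomes R -> SE, E -> AS; S -> RCA becomes S -> RF, F -> CA.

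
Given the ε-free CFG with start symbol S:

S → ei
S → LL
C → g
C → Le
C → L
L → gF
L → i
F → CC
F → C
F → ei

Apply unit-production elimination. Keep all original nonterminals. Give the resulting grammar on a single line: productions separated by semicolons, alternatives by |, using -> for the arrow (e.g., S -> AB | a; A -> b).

Unit productions: C->L, F->C.
Unit pairs (A ⇒* B via units): (C,L), (F,C), (F,L).
S: inherits non-unit rules of {S} → LL | ei.
C: inherits non-unit rules of {C, L} → Le | g | gF | i.
F: inherits non-unit rules of {C, F, L} → CC | Le | ei | g | gF | i.
L: inherits non-unit rules of {L} → gF | i.

S -> LL | ei; C -> g | i | Le | gF; F -> g | i | CC | Le | ei | gF; L -> i | gF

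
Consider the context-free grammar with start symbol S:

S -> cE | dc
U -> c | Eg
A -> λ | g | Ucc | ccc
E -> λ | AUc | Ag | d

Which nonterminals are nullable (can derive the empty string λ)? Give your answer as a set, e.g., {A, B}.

Directly nullable (have an ε-rule): {A, E}.
Not nullable: S, U — each has a terminal in every rule's right-hand side or depends on a non-nullable symbol.

{A, E}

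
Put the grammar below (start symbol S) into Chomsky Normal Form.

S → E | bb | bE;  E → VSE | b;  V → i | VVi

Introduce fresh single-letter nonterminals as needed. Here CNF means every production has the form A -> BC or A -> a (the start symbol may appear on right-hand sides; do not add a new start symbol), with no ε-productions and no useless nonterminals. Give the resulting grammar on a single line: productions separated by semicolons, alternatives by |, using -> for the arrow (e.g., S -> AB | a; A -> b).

S -> b | AA | AE | VD; A -> b; B -> i; C -> SE; D -> SE; E -> b | VC; F -> VB; V -> i | VF

No ε-productions.
After unit-elimination: S -> b | bE | bb | VSE; E -> b | VSE; V -> i | VVi.
TERM: introduce A -> b, B -> i and substitute in every rule of length ≥2.
BIN: E -> VSE becomes E -> VC, C -> SE; S -> VSE becomes S -> VD, D -> SE; V -> VVB becomes V -> VF, F -> VB.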